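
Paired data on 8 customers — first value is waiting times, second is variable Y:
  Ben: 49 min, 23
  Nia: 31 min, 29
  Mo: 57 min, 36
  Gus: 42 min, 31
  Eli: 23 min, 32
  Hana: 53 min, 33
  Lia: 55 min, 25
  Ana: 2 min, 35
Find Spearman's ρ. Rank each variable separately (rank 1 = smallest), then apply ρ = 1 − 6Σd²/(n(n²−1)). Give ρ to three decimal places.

-0.024

Ranks of variable 1: 5, 3, 8, 4, 2, 6, 7, 1
Ranks of variable 2: 1, 3, 8, 4, 5, 6, 2, 7
d = r₁ − r₂: 4, 0, 0, 0, -3, 0, 5, -6
d²: 16, 0, 0, 0, 9, 0, 25, 36; Σd² = 86
ρ = 1 − 6·86/(8·63) = 1 − 516/504 = -0.024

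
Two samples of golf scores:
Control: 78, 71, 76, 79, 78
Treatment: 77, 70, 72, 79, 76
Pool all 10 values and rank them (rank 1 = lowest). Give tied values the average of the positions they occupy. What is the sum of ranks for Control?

Sorted (ascending): 70, 71, 72, 76, 76, 77, 78, 78, 79, 79
The 2 values of 76 occupy positions 4–5 → average rank (4+5)/2 = 4.5.
The 2 values of 78 occupy positions 7–8 → average rank (7+8)/2 = 7.5.
The 2 values of 79 occupy positions 9–10 → average rank (9+10)/2 = 9.5.
Control values → pooled ranks: 78→7.5, 71→2, 76→4.5, 79→9.5, 78→7.5
Rank sum = 7.5 + 2 + 4.5 + 9.5 + 7.5 = 31

31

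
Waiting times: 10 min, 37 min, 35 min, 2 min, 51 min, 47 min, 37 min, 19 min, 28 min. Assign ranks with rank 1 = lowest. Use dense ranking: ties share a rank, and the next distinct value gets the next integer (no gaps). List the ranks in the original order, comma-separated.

Sorted (ascending): 2, 10, 19, 28, 35, 37, 37, 47, 51
The 2 values of 37 share dense rank 6.
Remaining distinct values take the next consecutive integers.

2, 6, 5, 1, 8, 7, 6, 3, 4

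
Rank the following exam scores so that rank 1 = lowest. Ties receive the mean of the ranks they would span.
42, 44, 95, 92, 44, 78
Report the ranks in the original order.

Sorted (ascending): 42, 44, 44, 78, 92, 95
The 2 values of 44 occupy positions 2–3 → average rank (2+3)/2 = 2.5.

1, 2.5, 6, 5, 2.5, 4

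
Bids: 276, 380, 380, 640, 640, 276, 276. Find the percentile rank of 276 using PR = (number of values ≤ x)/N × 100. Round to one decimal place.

N = 7.
Strictly below 276: 0. Equal to 276: 3.
PR = 3/7 × 100 = 42.9

42.9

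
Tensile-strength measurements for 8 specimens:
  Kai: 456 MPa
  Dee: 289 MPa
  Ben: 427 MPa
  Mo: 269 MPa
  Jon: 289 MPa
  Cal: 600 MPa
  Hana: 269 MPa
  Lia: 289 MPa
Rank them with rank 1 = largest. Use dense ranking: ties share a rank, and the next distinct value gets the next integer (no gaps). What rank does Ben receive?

3

Sorted (descending): 600, 456, 427, 289, 289, 289, 269, 269
The 3 values of 289 share dense rank 4.
The 2 values of 269 share dense rank 5.
Remaining distinct values take the next consecutive integers.
Ben has value 427 MPa → rank 3.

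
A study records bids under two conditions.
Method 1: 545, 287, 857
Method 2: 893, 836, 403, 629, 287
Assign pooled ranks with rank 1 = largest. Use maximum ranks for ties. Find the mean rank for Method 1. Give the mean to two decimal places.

5.00

Sorted (descending): 893, 857, 836, 629, 545, 403, 287, 287
The 2 values of 287 occupy positions 7–8 → each gets rank 8.
Method 1 values → pooled ranks: 545→5, 287→8, 857→2
Mean rank = (5 + 8 + 2) / 3 = 5.00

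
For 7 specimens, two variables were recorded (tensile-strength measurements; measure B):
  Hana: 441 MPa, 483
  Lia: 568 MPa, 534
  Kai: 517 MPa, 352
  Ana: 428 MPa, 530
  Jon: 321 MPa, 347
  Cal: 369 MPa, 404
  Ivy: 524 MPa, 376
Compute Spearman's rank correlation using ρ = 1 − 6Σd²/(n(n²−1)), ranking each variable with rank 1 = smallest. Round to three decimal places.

Ranks of variable 1: 4, 7, 5, 3, 1, 2, 6
Ranks of variable 2: 5, 7, 2, 6, 1, 4, 3
d = r₁ − r₂: -1, 0, 3, -3, 0, -2, 3
d²: 1, 0, 9, 9, 0, 4, 9; Σd² = 32
ρ = 1 − 6·32/(7·48) = 1 − 192/336 = 0.429

0.429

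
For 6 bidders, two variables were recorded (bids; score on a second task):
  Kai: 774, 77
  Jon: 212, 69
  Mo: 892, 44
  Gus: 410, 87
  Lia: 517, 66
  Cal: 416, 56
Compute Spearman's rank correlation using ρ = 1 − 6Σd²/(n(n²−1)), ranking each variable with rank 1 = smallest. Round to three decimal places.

Ranks of variable 1: 5, 1, 6, 2, 4, 3
Ranks of variable 2: 5, 4, 1, 6, 3, 2
d = r₁ − r₂: 0, -3, 5, -4, 1, 1
d²: 0, 9, 25, 16, 1, 1; Σd² = 52
ρ = 1 − 6·52/(6·35) = 1 − 312/210 = -0.486

-0.486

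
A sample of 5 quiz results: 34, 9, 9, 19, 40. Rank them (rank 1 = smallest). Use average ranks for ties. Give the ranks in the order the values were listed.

4, 1.5, 1.5, 3, 5

Sorted (ascending): 9, 9, 19, 34, 40
The 2 values of 9 occupy positions 1–2 → average rank (1+2)/2 = 1.5.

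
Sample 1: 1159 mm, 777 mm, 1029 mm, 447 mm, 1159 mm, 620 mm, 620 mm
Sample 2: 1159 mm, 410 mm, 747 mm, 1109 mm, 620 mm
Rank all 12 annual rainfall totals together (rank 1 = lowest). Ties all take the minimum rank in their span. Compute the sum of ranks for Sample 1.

Sorted (ascending): 410, 447, 620, 620, 620, 747, 777, 1029, 1109, 1159, 1159, 1159
The 3 values of 620 occupy positions 3–5 → each gets rank 3.
The 3 values of 1159 occupy positions 10–12 → each gets rank 10.
Sample 1 values → pooled ranks: 1159→10, 777→7, 1029→8, 447→2, 1159→10, 620→3, 620→3
Rank sum = 10 + 7 + 8 + 2 + 10 + 3 + 3 = 43

43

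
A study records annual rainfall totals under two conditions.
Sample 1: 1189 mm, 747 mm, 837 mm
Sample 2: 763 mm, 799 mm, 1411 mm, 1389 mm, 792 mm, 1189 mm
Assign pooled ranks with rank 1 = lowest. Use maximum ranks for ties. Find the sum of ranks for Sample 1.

Sorted (ascending): 747, 763, 792, 799, 837, 1189, 1189, 1389, 1411
The 2 values of 1189 occupy positions 6–7 → each gets rank 7.
Sample 1 values → pooled ranks: 1189→7, 747→1, 837→5
Rank sum = 7 + 1 + 5 = 13

13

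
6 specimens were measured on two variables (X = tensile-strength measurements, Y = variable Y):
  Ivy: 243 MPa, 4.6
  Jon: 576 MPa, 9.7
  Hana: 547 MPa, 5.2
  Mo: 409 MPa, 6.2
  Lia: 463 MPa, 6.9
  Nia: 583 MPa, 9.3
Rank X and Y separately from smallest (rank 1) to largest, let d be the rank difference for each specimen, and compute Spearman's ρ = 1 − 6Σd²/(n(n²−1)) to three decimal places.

Ranks of variable 1: 1, 5, 4, 2, 3, 6
Ranks of variable 2: 1, 6, 2, 3, 4, 5
d = r₁ − r₂: 0, -1, 2, -1, -1, 1
d²: 0, 1, 4, 1, 1, 1; Σd² = 8
ρ = 1 − 6·8/(6·35) = 1 − 48/210 = 0.771

0.771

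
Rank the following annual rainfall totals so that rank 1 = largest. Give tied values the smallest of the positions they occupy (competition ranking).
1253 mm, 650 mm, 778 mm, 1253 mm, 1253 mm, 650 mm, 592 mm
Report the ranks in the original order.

Sorted (descending): 1253, 1253, 1253, 778, 650, 650, 592
The 3 values of 1253 occupy positions 1–3 → each gets rank 1.
The 2 values of 650 occupy positions 5–6 → each gets rank 5.

1, 5, 4, 1, 1, 5, 7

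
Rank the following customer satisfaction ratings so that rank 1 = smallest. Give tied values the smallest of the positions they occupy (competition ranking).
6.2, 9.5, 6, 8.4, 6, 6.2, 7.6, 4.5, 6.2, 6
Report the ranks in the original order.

Sorted (ascending): 4.5, 6, 6, 6, 6.2, 6.2, 6.2, 7.6, 8.4, 9.5
The 3 values of 6 occupy positions 2–4 → each gets rank 2.
The 3 values of 6.2 occupy positions 5–7 → each gets rank 5.

5, 10, 2, 9, 2, 5, 8, 1, 5, 2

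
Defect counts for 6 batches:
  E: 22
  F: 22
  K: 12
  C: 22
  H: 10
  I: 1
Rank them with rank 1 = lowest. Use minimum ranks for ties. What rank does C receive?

Sorted (ascending): 1, 10, 12, 22, 22, 22
The 3 values of 22 occupy positions 4–6 → each gets rank 4.
C has value 22 → rank 4.

4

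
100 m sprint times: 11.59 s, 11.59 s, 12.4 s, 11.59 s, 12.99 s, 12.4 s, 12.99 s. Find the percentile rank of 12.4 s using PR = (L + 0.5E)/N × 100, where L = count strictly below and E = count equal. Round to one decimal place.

57.1

N = 7.
Strictly below 12.4: 3. Equal to 12.4: 2.
PR = (3 + 0.5·2)/7 × 100 = 57.1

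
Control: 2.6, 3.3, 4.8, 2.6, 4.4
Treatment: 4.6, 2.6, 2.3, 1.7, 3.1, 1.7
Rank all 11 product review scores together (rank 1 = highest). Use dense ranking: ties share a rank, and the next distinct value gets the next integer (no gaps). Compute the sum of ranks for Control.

Sorted (descending): 4.8, 4.6, 4.4, 3.3, 3.1, 2.6, 2.6, 2.6, 2.3, 1.7, 1.7
The 3 values of 2.6 share dense rank 6.
The 2 values of 1.7 share dense rank 8.
Remaining distinct values take the next consecutive integers.
Control values → pooled ranks: 2.6→6, 3.3→4, 4.8→1, 2.6→6, 4.4→3
Rank sum = 6 + 4 + 1 + 6 + 3 = 20

20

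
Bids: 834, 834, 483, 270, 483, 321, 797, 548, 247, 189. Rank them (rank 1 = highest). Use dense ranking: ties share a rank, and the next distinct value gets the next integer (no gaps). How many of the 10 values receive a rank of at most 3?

4

Sorted (descending): 834, 834, 797, 548, 483, 483, 321, 270, 247, 189
The 2 values of 834 share dense rank 1.
The 2 values of 483 share dense rank 4.
Remaining distinct values take the next consecutive integers.
Ranks ≤ 3: {1, 1, 2, 3} → 4 values.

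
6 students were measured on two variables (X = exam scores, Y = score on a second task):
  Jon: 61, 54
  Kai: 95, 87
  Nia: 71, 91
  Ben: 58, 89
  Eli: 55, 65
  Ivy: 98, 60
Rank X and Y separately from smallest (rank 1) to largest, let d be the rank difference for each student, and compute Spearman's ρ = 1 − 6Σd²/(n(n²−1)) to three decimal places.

-0.086

Ranks of variable 1: 3, 5, 4, 2, 1, 6
Ranks of variable 2: 1, 4, 6, 5, 3, 2
d = r₁ − r₂: 2, 1, -2, -3, -2, 4
d²: 4, 1, 4, 9, 4, 16; Σd² = 38
ρ = 1 − 6·38/(6·35) = 1 − 228/210 = -0.086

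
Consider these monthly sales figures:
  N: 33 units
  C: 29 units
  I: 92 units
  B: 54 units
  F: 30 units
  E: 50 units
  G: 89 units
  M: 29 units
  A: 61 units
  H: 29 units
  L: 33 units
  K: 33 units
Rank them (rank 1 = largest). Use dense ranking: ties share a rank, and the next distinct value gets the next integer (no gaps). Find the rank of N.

Sorted (descending): 92, 89, 61, 54, 50, 33, 33, 33, 30, 29, 29, 29
The 3 values of 33 share dense rank 6.
The 3 values of 29 share dense rank 8.
Remaining distinct values take the next consecutive integers.
N has value 33 units → rank 6.

6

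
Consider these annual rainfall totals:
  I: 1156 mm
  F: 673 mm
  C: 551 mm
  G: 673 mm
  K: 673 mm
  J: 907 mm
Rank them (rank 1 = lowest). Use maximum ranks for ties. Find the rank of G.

4

Sorted (ascending): 551, 673, 673, 673, 907, 1156
The 3 values of 673 occupy positions 2–4 → each gets rank 4.
G has value 673 mm → rank 4.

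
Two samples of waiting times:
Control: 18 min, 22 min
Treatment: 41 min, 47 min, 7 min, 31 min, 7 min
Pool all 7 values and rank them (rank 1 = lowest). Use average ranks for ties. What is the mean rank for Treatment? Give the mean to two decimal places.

4.20

Sorted (ascending): 7, 7, 18, 22, 31, 41, 47
The 2 values of 7 occupy positions 1–2 → average rank (1+2)/2 = 1.5.
Treatment values → pooled ranks: 41→6, 47→7, 7→1.5, 31→5, 7→1.5
Mean rank = (6 + 7 + 1.5 + 5 + 1.5) / 5 = 4.20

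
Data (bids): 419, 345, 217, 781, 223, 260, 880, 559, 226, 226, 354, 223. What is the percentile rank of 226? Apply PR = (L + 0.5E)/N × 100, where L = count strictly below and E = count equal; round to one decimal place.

N = 12.
Strictly below 226: 3. Equal to 226: 2.
PR = (3 + 0.5·2)/12 × 100 = 33.3

33.3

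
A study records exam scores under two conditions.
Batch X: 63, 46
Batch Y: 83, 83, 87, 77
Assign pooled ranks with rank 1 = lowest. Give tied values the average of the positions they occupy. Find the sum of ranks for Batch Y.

18

Sorted (ascending): 46, 63, 77, 83, 83, 87
The 2 values of 83 occupy positions 4–5 → average rank (4+5)/2 = 4.5.
Batch Y values → pooled ranks: 83→4.5, 83→4.5, 87→6, 77→3
Rank sum = 4.5 + 4.5 + 6 + 3 = 18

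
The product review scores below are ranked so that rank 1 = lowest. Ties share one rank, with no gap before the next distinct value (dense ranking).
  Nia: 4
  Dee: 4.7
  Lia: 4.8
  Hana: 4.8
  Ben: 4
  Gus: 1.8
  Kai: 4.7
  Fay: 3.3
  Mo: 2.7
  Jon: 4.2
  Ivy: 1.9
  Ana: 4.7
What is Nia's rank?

Sorted (ascending): 1.8, 1.9, 2.7, 3.3, 4, 4, 4.2, 4.7, 4.7, 4.7, 4.8, 4.8
The 2 values of 4 share dense rank 5.
The 3 values of 4.7 share dense rank 7.
The 2 values of 4.8 share dense rank 8.
Remaining distinct values take the next consecutive integers.
Nia has value 4 → rank 5.

5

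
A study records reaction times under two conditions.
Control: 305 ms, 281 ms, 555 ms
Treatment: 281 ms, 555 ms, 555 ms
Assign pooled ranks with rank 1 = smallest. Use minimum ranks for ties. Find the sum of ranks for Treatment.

Sorted (ascending): 281, 281, 305, 555, 555, 555
The 2 values of 281 occupy positions 1–2 → each gets rank 1.
The 3 values of 555 occupy positions 4–6 → each gets rank 4.
Treatment values → pooled ranks: 281→1, 555→4, 555→4
Rank sum = 1 + 4 + 4 = 9

9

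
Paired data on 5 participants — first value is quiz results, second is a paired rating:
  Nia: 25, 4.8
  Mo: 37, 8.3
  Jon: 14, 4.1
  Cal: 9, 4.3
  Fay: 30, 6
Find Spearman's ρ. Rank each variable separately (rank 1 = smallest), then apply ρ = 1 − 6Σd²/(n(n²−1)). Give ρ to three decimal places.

Ranks of variable 1: 3, 5, 2, 1, 4
Ranks of variable 2: 3, 5, 1, 2, 4
d = r₁ − r₂: 0, 0, 1, -1, 0
d²: 0, 0, 1, 1, 0; Σd² = 2
ρ = 1 − 6·2/(5·24) = 1 − 12/120 = 0.900

0.900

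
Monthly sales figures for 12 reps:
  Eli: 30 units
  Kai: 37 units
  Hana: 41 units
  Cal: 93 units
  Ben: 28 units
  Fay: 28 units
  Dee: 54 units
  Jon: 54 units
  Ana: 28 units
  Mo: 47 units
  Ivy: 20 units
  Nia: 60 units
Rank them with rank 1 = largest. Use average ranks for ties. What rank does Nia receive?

Sorted (descending): 93, 60, 54, 54, 47, 41, 37, 30, 28, 28, 28, 20
The 2 values of 54 occupy positions 3–4 → average rank (3+4)/2 = 3.5.
The 3 values of 28 occupy positions 9–11 → average rank 10.
Nia has value 60 units → rank 2.

2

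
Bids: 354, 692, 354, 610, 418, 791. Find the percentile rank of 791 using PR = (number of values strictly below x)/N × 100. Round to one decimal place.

N = 6.
Strictly below 791: 5. Equal to 791: 1.
PR = 5/6 × 100 = 83.3

83.3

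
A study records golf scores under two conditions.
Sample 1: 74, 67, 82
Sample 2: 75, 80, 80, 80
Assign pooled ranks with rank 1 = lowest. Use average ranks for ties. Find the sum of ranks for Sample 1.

Sorted (ascending): 67, 74, 75, 80, 80, 80, 82
The 3 values of 80 occupy positions 4–6 → average rank 5.
Sample 1 values → pooled ranks: 74→2, 67→1, 82→7
Rank sum = 2 + 1 + 7 = 10

10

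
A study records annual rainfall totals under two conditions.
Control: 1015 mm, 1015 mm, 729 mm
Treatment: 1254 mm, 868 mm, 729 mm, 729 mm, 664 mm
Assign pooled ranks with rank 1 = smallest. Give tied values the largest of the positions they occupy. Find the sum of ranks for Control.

Sorted (ascending): 664, 729, 729, 729, 868, 1015, 1015, 1254
The 3 values of 729 occupy positions 2–4 → each gets rank 4.
The 2 values of 1015 occupy positions 6–7 → each gets rank 7.
Control values → pooled ranks: 1015→7, 1015→7, 729→4
Rank sum = 7 + 7 + 4 = 18

18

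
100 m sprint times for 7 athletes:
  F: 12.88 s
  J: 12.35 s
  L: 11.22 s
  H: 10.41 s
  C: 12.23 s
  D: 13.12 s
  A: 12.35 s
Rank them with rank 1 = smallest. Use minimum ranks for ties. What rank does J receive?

4

Sorted (ascending): 10.41, 11.22, 12.23, 12.35, 12.35, 12.88, 13.12
The 2 values of 12.35 occupy positions 4–5 → each gets rank 4.
J has value 12.35 s → rank 4.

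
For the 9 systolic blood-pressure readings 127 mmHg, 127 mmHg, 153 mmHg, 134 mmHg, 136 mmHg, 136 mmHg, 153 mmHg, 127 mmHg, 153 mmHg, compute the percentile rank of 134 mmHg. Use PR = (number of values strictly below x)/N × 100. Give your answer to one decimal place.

N = 9.
Strictly below 134: 3. Equal to 134: 1.
PR = 3/9 × 100 = 33.3

33.3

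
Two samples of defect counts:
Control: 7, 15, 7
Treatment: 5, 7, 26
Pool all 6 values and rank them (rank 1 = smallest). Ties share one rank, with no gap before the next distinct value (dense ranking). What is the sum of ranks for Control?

7

Sorted (ascending): 5, 7, 7, 7, 15, 26
The 3 values of 7 share dense rank 2.
Remaining distinct values take the next consecutive integers.
Control values → pooled ranks: 7→2, 15→3, 7→2
Rank sum = 2 + 3 + 2 = 7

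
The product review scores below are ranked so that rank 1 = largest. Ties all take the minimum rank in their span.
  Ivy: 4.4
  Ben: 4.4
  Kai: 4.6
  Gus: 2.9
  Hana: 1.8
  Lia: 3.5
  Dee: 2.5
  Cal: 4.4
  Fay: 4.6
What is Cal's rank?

Sorted (descending): 4.6, 4.6, 4.4, 4.4, 4.4, 3.5, 2.9, 2.5, 1.8
The 2 values of 4.6 occupy positions 1–2 → each gets rank 1.
The 3 values of 4.4 occupy positions 3–5 → each gets rank 3.
Cal has value 4.4 → rank 3.

3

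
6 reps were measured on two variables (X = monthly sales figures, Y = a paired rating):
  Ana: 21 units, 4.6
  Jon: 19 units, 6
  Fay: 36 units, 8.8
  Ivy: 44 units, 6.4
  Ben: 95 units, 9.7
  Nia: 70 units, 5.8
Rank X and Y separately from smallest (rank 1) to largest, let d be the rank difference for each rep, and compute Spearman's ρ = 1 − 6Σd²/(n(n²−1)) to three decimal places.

0.486

Ranks of variable 1: 2, 1, 3, 4, 6, 5
Ranks of variable 2: 1, 3, 5, 4, 6, 2
d = r₁ − r₂: 1, -2, -2, 0, 0, 3
d²: 1, 4, 4, 0, 0, 9; Σd² = 18
ρ = 1 − 6·18/(6·35) = 1 − 108/210 = 0.486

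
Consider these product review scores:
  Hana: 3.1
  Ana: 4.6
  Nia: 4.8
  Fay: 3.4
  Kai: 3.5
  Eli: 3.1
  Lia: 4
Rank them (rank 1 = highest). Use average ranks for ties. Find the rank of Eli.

6.5

Sorted (descending): 4.8, 4.6, 4, 3.5, 3.4, 3.1, 3.1
The 2 values of 3.1 occupy positions 6–7 → average rank (6+7)/2 = 6.5.
Eli has value 3.1 → rank 6.5.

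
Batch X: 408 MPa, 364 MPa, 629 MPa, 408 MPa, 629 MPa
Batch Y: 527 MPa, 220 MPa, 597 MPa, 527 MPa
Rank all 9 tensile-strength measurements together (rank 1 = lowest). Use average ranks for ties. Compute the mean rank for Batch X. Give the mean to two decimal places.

5.20

Sorted (ascending): 220, 364, 408, 408, 527, 527, 597, 629, 629
The 2 values of 408 occupy positions 3–4 → average rank (3+4)/2 = 3.5.
The 2 values of 527 occupy positions 5–6 → average rank (5+6)/2 = 5.5.
The 2 values of 629 occupy positions 8–9 → average rank (8+9)/2 = 8.5.
Batch X values → pooled ranks: 408→3.5, 364→2, 629→8.5, 408→3.5, 629→8.5
Mean rank = (3.5 + 2 + 8.5 + 3.5 + 8.5) / 5 = 5.20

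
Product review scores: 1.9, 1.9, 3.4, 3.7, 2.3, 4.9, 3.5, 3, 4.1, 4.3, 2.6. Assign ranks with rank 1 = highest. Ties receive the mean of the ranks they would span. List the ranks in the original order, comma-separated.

10.5, 10.5, 6, 4, 9, 1, 5, 7, 3, 2, 8

Sorted (descending): 4.9, 4.3, 4.1, 3.7, 3.5, 3.4, 3, 2.6, 2.3, 1.9, 1.9
The 2 values of 1.9 occupy positions 10–11 → average rank (10+11)/2 = 10.5.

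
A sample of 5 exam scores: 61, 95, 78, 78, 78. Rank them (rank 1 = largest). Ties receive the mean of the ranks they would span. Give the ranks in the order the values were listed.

Sorted (descending): 95, 78, 78, 78, 61
The 3 values of 78 occupy positions 2–4 → average rank 3.

5, 1, 3, 3, 3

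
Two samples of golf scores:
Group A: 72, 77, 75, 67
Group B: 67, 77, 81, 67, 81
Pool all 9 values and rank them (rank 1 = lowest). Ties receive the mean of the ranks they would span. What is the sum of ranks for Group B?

27.5

Sorted (ascending): 67, 67, 67, 72, 75, 77, 77, 81, 81
The 3 values of 67 occupy positions 1–3 → average rank 2.
The 2 values of 77 occupy positions 6–7 → average rank (6+7)/2 = 6.5.
The 2 values of 81 occupy positions 8–9 → average rank (8+9)/2 = 8.5.
Group B values → pooled ranks: 67→2, 77→6.5, 81→8.5, 67→2, 81→8.5
Rank sum = 2 + 6.5 + 8.5 + 2 + 8.5 = 27.5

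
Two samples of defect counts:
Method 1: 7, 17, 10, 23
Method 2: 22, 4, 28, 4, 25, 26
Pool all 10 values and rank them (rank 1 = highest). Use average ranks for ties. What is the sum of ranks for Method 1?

Sorted (descending): 28, 26, 25, 23, 22, 17, 10, 7, 4, 4
The 2 values of 4 occupy positions 9–10 → average rank (9+10)/2 = 9.5.
Method 1 values → pooled ranks: 7→8, 17→6, 10→7, 23→4
Rank sum = 8 + 6 + 7 + 4 = 25

25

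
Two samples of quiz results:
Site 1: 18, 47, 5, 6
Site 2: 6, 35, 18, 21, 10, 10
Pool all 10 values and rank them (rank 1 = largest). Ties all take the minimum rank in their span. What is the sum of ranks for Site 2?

29

Sorted (descending): 47, 35, 21, 18, 18, 10, 10, 6, 6, 5
The 2 values of 18 occupy positions 4–5 → each gets rank 4.
The 2 values of 10 occupy positions 6–7 → each gets rank 6.
The 2 values of 6 occupy positions 8–9 → each gets rank 8.
Site 2 values → pooled ranks: 6→8, 35→2, 18→4, 21→3, 10→6, 10→6
Rank sum = 8 + 2 + 4 + 3 + 6 + 6 = 29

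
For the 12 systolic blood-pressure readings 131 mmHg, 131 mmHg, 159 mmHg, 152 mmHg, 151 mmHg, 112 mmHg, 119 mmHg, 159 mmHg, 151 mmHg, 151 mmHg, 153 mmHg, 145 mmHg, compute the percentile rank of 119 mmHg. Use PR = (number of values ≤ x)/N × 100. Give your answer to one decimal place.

N = 12.
Strictly below 119: 1. Equal to 119: 1.
PR = 2/12 × 100 = 16.7

16.7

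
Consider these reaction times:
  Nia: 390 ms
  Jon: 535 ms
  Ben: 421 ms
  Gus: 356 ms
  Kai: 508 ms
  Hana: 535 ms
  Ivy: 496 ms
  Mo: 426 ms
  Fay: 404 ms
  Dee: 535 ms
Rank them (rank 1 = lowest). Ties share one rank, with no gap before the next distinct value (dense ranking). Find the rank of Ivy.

Sorted (ascending): 356, 390, 404, 421, 426, 496, 508, 535, 535, 535
The 3 values of 535 share dense rank 8.
Remaining distinct values take the next consecutive integers.
Ivy has value 496 ms → rank 6.

6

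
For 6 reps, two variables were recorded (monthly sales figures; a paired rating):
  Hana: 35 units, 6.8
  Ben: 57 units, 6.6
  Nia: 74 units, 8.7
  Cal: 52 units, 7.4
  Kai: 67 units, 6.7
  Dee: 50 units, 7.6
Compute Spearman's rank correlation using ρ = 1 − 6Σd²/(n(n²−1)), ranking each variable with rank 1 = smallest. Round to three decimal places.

0.086

Ranks of variable 1: 1, 4, 6, 3, 5, 2
Ranks of variable 2: 3, 1, 6, 4, 2, 5
d = r₁ − r₂: -2, 3, 0, -1, 3, -3
d²: 4, 9, 0, 1, 9, 9; Σd² = 32
ρ = 1 − 6·32/(6·35) = 1 − 192/210 = 0.086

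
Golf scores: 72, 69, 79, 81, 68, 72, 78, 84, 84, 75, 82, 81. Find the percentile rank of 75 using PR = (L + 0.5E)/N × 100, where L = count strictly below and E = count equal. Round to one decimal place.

N = 12.
Strictly below 75: 4. Equal to 75: 1.
PR = (4 + 0.5·1)/12 × 100 = 37.5

37.5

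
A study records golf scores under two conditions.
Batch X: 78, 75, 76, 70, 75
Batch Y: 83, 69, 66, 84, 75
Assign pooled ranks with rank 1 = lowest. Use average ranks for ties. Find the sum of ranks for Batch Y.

27

Sorted (ascending): 66, 69, 70, 75, 75, 75, 76, 78, 83, 84
The 3 values of 75 occupy positions 4–6 → average rank 5.
Batch Y values → pooled ranks: 83→9, 69→2, 66→1, 84→10, 75→5
Rank sum = 9 + 2 + 1 + 10 + 5 = 27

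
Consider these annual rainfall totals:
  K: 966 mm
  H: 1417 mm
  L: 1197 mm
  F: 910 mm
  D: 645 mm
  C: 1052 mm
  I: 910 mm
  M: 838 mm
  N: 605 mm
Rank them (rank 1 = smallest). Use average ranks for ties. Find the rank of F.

4.5

Sorted (ascending): 605, 645, 838, 910, 910, 966, 1052, 1197, 1417
The 2 values of 910 occupy positions 4–5 → average rank (4+5)/2 = 4.5.
F has value 910 mm → rank 4.5.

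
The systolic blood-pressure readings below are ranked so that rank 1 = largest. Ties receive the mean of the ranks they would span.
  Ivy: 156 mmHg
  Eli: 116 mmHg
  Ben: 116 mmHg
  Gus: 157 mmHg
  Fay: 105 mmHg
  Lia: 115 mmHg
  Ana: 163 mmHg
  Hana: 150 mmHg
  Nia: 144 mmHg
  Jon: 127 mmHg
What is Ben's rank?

7.5

Sorted (descending): 163, 157, 156, 150, 144, 127, 116, 116, 115, 105
The 2 values of 116 occupy positions 7–8 → average rank (7+8)/2 = 7.5.
Ben has value 116 mmHg → rank 7.5.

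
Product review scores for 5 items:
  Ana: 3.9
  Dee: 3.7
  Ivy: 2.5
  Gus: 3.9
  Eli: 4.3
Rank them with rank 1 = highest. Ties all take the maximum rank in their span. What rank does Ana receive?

3

Sorted (descending): 4.3, 3.9, 3.9, 3.7, 2.5
The 2 values of 3.9 occupy positions 2–3 → each gets rank 3.
Ana has value 3.9 → rank 3.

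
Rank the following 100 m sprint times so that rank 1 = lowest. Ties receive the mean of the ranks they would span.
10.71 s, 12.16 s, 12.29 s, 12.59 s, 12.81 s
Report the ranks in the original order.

1, 2, 3, 4, 5

Sorted (ascending): 10.71, 12.16, 12.29, 12.59, 12.81
No ties — each value takes its position as its rank.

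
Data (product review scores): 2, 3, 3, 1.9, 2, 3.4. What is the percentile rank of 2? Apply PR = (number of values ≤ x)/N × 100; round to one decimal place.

50.0

N = 6.
Strictly below 2: 1. Equal to 2: 2.
PR = 3/6 × 100 = 50.0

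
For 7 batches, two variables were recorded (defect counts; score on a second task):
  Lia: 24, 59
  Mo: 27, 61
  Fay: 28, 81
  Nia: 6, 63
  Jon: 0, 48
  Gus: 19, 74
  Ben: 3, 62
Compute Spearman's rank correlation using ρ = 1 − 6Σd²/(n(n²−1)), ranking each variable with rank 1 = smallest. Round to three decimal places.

Ranks of variable 1: 5, 6, 7, 3, 1, 4, 2
Ranks of variable 2: 2, 3, 7, 5, 1, 6, 4
d = r₁ − r₂: 3, 3, 0, -2, 0, -2, -2
d²: 9, 9, 0, 4, 0, 4, 4; Σd² = 30
ρ = 1 − 6·30/(7·48) = 1 − 180/336 = 0.464

0.464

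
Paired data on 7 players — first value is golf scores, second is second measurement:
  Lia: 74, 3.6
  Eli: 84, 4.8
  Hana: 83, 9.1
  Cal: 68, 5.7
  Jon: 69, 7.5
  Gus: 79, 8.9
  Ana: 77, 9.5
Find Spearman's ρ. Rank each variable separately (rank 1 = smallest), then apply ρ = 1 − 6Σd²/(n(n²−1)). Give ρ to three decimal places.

0.179

Ranks of variable 1: 3, 7, 6, 1, 2, 5, 4
Ranks of variable 2: 1, 2, 6, 3, 4, 5, 7
d = r₁ − r₂: 2, 5, 0, -2, -2, 0, -3
d²: 4, 25, 0, 4, 4, 0, 9; Σd² = 46
ρ = 1 − 6·46/(7·48) = 1 − 276/336 = 0.179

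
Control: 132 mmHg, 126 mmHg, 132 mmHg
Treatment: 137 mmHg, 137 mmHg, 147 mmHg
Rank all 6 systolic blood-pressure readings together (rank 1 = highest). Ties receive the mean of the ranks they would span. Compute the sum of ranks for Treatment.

Sorted (descending): 147, 137, 137, 132, 132, 126
The 2 values of 137 occupy positions 2–3 → average rank (2+3)/2 = 2.5.
The 2 values of 132 occupy positions 4–5 → average rank (4+5)/2 = 4.5.
Treatment values → pooled ranks: 137→2.5, 137→2.5, 147→1
Rank sum = 2.5 + 2.5 + 1 = 6

6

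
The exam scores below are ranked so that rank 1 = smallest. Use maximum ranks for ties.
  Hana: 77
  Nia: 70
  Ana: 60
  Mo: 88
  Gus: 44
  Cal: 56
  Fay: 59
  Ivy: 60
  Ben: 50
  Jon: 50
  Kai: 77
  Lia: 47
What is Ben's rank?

4

Sorted (ascending): 44, 47, 50, 50, 56, 59, 60, 60, 70, 77, 77, 88
The 2 values of 50 occupy positions 3–4 → each gets rank 4.
The 2 values of 60 occupy positions 7–8 → each gets rank 8.
The 2 values of 77 occupy positions 10–11 → each gets rank 11.
Ben has value 50 → rank 4.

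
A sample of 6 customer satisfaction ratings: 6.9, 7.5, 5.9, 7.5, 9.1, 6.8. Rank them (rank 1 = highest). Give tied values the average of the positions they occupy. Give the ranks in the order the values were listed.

Sorted (descending): 9.1, 7.5, 7.5, 6.9, 6.8, 5.9
The 2 values of 7.5 occupy positions 2–3 → average rank (2+3)/2 = 2.5.

4, 2.5, 6, 2.5, 1, 5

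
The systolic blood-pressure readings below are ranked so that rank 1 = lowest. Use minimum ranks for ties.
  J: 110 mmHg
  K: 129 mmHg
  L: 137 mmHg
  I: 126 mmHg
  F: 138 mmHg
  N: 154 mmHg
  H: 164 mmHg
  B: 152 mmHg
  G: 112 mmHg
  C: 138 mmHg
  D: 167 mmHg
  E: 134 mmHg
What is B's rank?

Sorted (ascending): 110, 112, 126, 129, 134, 137, 138, 138, 152, 154, 164, 167
The 2 values of 138 occupy positions 7–8 → each gets rank 7.
B has value 152 mmHg → rank 9.

9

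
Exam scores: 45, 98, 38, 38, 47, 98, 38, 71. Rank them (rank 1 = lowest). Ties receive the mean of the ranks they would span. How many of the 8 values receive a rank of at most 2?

3

Sorted (ascending): 38, 38, 38, 45, 47, 71, 98, 98
The 3 values of 38 occupy positions 1–3 → average rank 2.
The 2 values of 98 occupy positions 7–8 → average rank (7+8)/2 = 7.5.
Ranks ≤ 2: {2, 2, 2} → 3 values.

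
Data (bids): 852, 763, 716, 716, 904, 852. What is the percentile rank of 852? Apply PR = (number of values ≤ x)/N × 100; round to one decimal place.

83.3

N = 6.
Strictly below 852: 3. Equal to 852: 2.
PR = 5/6 × 100 = 83.3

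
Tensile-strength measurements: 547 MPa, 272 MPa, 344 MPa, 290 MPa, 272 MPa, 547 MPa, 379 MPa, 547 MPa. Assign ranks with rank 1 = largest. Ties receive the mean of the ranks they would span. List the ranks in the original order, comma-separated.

Sorted (descending): 547, 547, 547, 379, 344, 290, 272, 272
The 3 values of 547 occupy positions 1–3 → average rank 2.
The 2 values of 272 occupy positions 7–8 → average rank (7+8)/2 = 7.5.

2, 7.5, 5, 6, 7.5, 2, 4, 2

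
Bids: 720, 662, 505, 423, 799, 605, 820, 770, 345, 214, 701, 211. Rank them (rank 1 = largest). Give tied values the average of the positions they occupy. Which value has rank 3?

770

Sorted (descending): 820, 799, 770, 720, 701, 662, 605, 505, 423, 345, 214, 211
No ties — each value takes its position as its rank.
Rank 3 → value 770.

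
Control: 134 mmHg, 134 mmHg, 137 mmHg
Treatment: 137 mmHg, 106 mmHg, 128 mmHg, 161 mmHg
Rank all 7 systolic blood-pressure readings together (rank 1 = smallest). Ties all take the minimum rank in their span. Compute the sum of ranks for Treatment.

Sorted (ascending): 106, 128, 134, 134, 137, 137, 161
The 2 values of 134 occupy positions 3–4 → each gets rank 3.
The 2 values of 137 occupy positions 5–6 → each gets rank 5.
Treatment values → pooled ranks: 137→5, 106→1, 128→2, 161→7
Rank sum = 5 + 1 + 2 + 7 = 15

15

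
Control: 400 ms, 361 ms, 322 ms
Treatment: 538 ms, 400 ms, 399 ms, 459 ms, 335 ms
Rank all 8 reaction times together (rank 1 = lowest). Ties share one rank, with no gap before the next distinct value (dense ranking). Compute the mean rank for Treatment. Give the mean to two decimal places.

4.80

Sorted (ascending): 322, 335, 361, 399, 400, 400, 459, 538
The 2 values of 400 share dense rank 5.
Remaining distinct values take the next consecutive integers.
Treatment values → pooled ranks: 538→7, 400→5, 399→4, 459→6, 335→2
Mean rank = (7 + 5 + 4 + 6 + 2) / 5 = 4.80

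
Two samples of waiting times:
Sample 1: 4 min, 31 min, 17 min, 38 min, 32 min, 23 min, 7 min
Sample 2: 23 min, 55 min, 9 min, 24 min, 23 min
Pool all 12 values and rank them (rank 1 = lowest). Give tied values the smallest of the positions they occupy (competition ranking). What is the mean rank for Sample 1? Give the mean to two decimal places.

6.00

Sorted (ascending): 4, 7, 9, 17, 23, 23, 23, 24, 31, 32, 38, 55
The 3 values of 23 occupy positions 5–7 → each gets rank 5.
Sample 1 values → pooled ranks: 4→1, 31→9, 17→4, 38→11, 32→10, 23→5, 7→2
Mean rank = (1 + 9 + 4 + 11 + 10 + 5 + 2) / 7 = 6.00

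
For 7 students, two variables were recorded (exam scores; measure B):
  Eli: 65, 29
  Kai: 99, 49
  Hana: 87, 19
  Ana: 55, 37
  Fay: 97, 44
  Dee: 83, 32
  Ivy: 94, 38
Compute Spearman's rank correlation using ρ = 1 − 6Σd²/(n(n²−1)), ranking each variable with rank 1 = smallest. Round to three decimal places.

Ranks of variable 1: 2, 7, 4, 1, 6, 3, 5
Ranks of variable 2: 2, 7, 1, 4, 6, 3, 5
d = r₁ − r₂: 0, 0, 3, -3, 0, 0, 0
d²: 0, 0, 9, 9, 0, 0, 0; Σd² = 18
ρ = 1 − 6·18/(7·48) = 1 − 108/336 = 0.679

0.679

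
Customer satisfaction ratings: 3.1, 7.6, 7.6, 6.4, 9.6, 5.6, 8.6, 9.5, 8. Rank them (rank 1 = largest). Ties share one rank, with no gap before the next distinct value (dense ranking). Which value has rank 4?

8

Sorted (descending): 9.6, 9.5, 8.6, 8, 7.6, 7.6, 6.4, 5.6, 3.1
The 2 values of 7.6 share dense rank 5.
Remaining distinct values take the next consecutive integers.
Rank 4 → value 8.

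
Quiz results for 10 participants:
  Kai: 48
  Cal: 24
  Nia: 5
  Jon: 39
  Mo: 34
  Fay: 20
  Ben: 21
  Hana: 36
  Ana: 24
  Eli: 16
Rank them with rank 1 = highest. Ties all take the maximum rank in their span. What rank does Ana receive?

Sorted (descending): 48, 39, 36, 34, 24, 24, 21, 20, 16, 5
The 2 values of 24 occupy positions 5–6 → each gets rank 6.
Ana has value 24 → rank 6.

6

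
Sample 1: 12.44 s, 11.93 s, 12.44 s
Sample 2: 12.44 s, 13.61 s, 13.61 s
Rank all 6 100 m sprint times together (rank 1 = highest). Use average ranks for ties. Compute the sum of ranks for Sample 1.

Sorted (descending): 13.61, 13.61, 12.44, 12.44, 12.44, 11.93
The 2 values of 13.61 occupy positions 1–2 → average rank (1+2)/2 = 1.5.
The 3 values of 12.44 occupy positions 3–5 → average rank 4.
Sample 1 values → pooled ranks: 12.44→4, 11.93→6, 12.44→4
Rank sum = 4 + 6 + 4 = 14

14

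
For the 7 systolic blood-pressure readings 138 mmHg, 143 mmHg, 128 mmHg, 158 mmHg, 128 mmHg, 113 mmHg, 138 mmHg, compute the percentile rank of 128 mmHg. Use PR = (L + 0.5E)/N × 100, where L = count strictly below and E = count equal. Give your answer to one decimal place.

N = 7.
Strictly below 128: 1. Equal to 128: 2.
PR = (1 + 0.5·2)/7 × 100 = 28.6

28.6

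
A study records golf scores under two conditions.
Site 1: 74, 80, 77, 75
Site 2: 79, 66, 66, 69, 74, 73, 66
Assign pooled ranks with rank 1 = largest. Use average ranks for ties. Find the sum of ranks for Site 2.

Sorted (descending): 80, 79, 77, 75, 74, 74, 73, 69, 66, 66, 66
The 2 values of 74 occupy positions 5–6 → average rank (5+6)/2 = 5.5.
The 3 values of 66 occupy positions 9–11 → average rank 10.
Site 2 values → pooled ranks: 79→2, 66→10, 66→10, 69→8, 74→5.5, 73→7, 66→10
Rank sum = 2 + 10 + 10 + 8 + 5.5 + 7 + 10 = 52.5

52.5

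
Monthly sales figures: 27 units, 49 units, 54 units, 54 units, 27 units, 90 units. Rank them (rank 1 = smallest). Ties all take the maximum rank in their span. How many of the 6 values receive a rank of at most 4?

Sorted (ascending): 27, 27, 49, 54, 54, 90
The 2 values of 27 occupy positions 1–2 → each gets rank 2.
The 2 values of 54 occupy positions 4–5 → each gets rank 5.
Ranks ≤ 4: {2, 2, 3} → 3 values.

3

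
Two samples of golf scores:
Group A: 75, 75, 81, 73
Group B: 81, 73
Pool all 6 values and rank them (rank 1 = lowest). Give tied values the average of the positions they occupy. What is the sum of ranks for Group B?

Sorted (ascending): 73, 73, 75, 75, 81, 81
The 2 values of 73 occupy positions 1–2 → average rank (1+2)/2 = 1.5.
The 2 values of 75 occupy positions 3–4 → average rank (3+4)/2 = 3.5.
The 2 values of 81 occupy positions 5–6 → average rank (5+6)/2 = 5.5.
Group B values → pooled ranks: 81→5.5, 73→1.5
Rank sum = 5.5 + 1.5 = 7

7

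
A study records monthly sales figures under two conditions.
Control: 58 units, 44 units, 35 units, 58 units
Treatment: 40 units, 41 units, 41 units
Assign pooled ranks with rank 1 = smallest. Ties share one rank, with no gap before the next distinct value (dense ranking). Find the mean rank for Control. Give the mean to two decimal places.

3.75

Sorted (ascending): 35, 40, 41, 41, 44, 58, 58
The 2 values of 41 share dense rank 3.
The 2 values of 58 share dense rank 5.
Remaining distinct values take the next consecutive integers.
Control values → pooled ranks: 58→5, 44→4, 35→1, 58→5
Mean rank = (5 + 4 + 1 + 5) / 4 = 3.75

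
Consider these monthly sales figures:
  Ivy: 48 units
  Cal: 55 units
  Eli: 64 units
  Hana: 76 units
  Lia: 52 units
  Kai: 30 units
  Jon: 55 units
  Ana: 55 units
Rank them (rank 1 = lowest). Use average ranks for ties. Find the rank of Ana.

5

Sorted (ascending): 30, 48, 52, 55, 55, 55, 64, 76
The 3 values of 55 occupy positions 4–6 → average rank 5.
Ana has value 55 units → rank 5.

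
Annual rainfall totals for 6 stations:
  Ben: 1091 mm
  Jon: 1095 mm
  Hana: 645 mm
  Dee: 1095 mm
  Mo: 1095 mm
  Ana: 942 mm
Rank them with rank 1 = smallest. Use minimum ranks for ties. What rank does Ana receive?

2

Sorted (ascending): 645, 942, 1091, 1095, 1095, 1095
The 3 values of 1095 occupy positions 4–6 → each gets rank 4.
Ana has value 942 mm → rank 2.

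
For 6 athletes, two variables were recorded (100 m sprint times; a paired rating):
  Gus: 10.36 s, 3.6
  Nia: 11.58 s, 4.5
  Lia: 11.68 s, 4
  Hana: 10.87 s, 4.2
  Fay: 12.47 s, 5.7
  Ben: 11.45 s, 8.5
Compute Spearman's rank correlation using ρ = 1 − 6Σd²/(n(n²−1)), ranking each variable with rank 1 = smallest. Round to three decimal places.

Ranks of variable 1: 1, 4, 5, 2, 6, 3
Ranks of variable 2: 1, 4, 2, 3, 5, 6
d = r₁ − r₂: 0, 0, 3, -1, 1, -3
d²: 0, 0, 9, 1, 1, 9; Σd² = 20
ρ = 1 − 6·20/(6·35) = 1 − 120/210 = 0.429

0.429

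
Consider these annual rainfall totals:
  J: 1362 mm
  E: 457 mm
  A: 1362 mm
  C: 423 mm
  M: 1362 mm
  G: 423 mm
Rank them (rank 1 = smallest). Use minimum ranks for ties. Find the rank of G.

Sorted (ascending): 423, 423, 457, 1362, 1362, 1362
The 2 values of 423 occupy positions 1–2 → each gets rank 1.
The 3 values of 1362 occupy positions 4–6 → each gets rank 4.
G has value 423 mm → rank 1.

1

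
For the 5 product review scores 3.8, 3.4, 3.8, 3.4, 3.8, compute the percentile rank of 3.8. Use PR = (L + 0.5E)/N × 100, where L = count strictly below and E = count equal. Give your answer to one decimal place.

N = 5.
Strictly below 3.8: 2. Equal to 3.8: 3.
PR = (2 + 0.5·3)/5 × 100 = 70.0

70.0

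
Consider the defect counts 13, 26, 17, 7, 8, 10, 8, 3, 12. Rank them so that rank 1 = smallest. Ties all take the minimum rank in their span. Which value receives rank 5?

Sorted (ascending): 3, 7, 8, 8, 10, 12, 13, 17, 26
The 2 values of 8 occupy positions 3–4 → each gets rank 3.
Rank 5 → value 10.

10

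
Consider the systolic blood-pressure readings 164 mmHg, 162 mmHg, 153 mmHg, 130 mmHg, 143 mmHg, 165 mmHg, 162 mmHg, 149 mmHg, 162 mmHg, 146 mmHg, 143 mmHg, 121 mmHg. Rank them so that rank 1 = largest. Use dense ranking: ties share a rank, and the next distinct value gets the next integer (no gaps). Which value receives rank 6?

146

Sorted (descending): 165, 164, 162, 162, 162, 153, 149, 146, 143, 143, 130, 121
The 3 values of 162 share dense rank 3.
The 2 values of 143 share dense rank 7.
Remaining distinct values take the next consecutive integers.
Rank 6 → value 146.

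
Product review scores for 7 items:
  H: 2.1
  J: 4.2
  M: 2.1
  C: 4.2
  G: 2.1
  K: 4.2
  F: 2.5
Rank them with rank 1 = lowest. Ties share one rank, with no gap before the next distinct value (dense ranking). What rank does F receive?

2

Sorted (ascending): 2.1, 2.1, 2.1, 2.5, 4.2, 4.2, 4.2
The 3 values of 2.1 share dense rank 1.
The 3 values of 4.2 share dense rank 3.
Remaining distinct values take the next consecutive integers.
F has value 2.5 → rank 2.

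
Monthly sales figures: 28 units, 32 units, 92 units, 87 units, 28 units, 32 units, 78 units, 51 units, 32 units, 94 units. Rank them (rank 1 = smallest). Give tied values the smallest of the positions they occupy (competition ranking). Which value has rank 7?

78

Sorted (ascending): 28, 28, 32, 32, 32, 51, 78, 87, 92, 94
The 2 values of 28 occupy positions 1–2 → each gets rank 1.
The 3 values of 32 occupy positions 3–5 → each gets rank 3.
Rank 7 → value 78.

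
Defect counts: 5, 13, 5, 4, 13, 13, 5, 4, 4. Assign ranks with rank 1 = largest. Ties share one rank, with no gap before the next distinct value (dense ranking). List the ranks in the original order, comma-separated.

2, 1, 2, 3, 1, 1, 2, 3, 3

Sorted (descending): 13, 13, 13, 5, 5, 5, 4, 4, 4
The 3 values of 13 share dense rank 1.
The 3 values of 5 share dense rank 2.
The 3 values of 4 share dense rank 3.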